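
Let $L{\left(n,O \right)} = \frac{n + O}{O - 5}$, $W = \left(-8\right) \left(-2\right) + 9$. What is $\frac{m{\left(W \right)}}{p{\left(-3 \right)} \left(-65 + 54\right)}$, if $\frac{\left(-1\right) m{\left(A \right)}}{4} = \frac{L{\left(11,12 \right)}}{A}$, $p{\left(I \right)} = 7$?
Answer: $\frac{92}{13475} \approx 0.0068275$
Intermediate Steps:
$W = 25$ ($W = 16 + 9 = 25$)
$L{\left(n,O \right)} = \frac{O + n}{-5 + O}$
$m{\left(A \right)} = - \frac{92}{7 A}$ ($m{\left(A \right)} = - 4 \frac{\frac{1}{-5 + 12} \left(12 + 11\right)}{A} = - 4 \frac{\frac{1}{7} \cdot 23}{A} = - 4 \frac{23}{7 A} = - \frac{92}{7 A}$)
$\frac{m{\left(W \right)}}{p{\left(-3 \right)} \left(-65 + 54\right)} = \frac{\left(- \frac{92}{7}\right) \frac{1}{25}}{7 \left(-65 + 54\right)} = \frac{\left(- \frac{92}{7}\right) \frac{1}{25}}{7 \left(-11\right)} = - \frac{92}{175 \left(-77\right)} = \left(- \frac{92}{175}\right) \left(- \frac{1}{77}\right) = \frac{92}{13475}$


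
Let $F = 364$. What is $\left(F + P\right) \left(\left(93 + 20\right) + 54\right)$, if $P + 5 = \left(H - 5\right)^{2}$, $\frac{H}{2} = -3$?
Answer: $80160$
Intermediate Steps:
$H = -6$ ($H = 2 \left(-3\right) = -6$)
$P = 116$ ($P = -5 + \left(-6 - 5\right)^{2} = -5 + \left(-11\right)^{2} = -5 + 121 = 116$)
$\left(F + P\right) \left(\left(93 + 20\right) + 54\right) = \left(364 + 116\right) \left(\left(93 + 20\right) + 54\right) = 480 \left(113 + 54\right) = 480 \cdot 167 = 80160$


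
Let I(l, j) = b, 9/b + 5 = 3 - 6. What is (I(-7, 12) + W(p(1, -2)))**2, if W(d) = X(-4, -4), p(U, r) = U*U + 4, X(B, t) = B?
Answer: 1681/64 ≈ 26.266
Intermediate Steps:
b = -9/8 (b = 9/(-5 + (3 - 6)) = 9/(-5 - 3) = 9/(-8) = 9*(-1/8) = -9/8 ≈ -1.1250)
p(U, r) = 4 + U**2 (p(U, r) = U**2 + 4 = 4 + U**2)
I(l, j) = -9/8
W(d) = -4
(I(-7, 12) + W(p(1, -2)))**2 = (-9/8 - 4)**2 = (-41/8)**2 = 1681/64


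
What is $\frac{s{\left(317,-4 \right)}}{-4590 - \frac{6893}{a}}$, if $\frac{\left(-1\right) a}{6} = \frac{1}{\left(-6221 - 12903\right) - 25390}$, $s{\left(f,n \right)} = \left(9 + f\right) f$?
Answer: $- \frac{103342}{51143757} \approx -0.0020206$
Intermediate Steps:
$s{\left(f,n \right)} = f \left(9 + f\right)$
$a = \frac{1}{7419}$ ($a = - \frac{6}{\left(-6221 - 12903\right) - 25390} = - \frac{6}{-19124 - 25390} = - \frac{6}{-44514} = \left(-6\right) \left(- \frac{1}{44514}\right) = \frac{1}{7419} \approx 0.00013479$)
$\frac{s{\left(317,-4 \right)}}{-4590 - \frac{6893}{a}} = \frac{317 \left(9 + 317\right)}{-4590 - 6893 \frac{1}{\frac{1}{7419}}} = \frac{317 \cdot 326}{-4590 - 6893 \cdot 7419} = \frac{103342}{-4590 - 51139167} = \frac{103342}{-51143757} = 103342 \left(- \frac{1}{51143757}\right) = - \frac{103342}{51143757}$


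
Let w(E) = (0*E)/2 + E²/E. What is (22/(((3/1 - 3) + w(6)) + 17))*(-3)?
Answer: -66/23 ≈ -2.8696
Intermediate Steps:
w(E) = E (w(E) = 0*(½) + E = 0 + E = E)
(22/(((3/1 - 3) + w(6)) + 17))*(-3) = (22/(((3/1 - 3) + 6) + 17))*(-3) = (22/(((3*1 - 3) + 6) + 17))*(-3) = (22/(((3 - 3) + 6) + 17))*(-3) = (22/((0 + 6) + 17))*(-3) = (22/(6 + 17))*(-3) = (22/23)*(-3) = -66/23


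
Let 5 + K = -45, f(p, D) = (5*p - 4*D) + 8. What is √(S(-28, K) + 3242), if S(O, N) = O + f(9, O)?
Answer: √3379 ≈ 58.129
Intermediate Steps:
f(p, D) = 8 - 4*D + 5*p (f(p, D) = (-4*D + 5*p) + 8 = 8 - 4*D + 5*p)
K = -50 (K = -5 - 45 = -50)
S(O, N) = 53 - 3*O (S(O, N) = O + (8 - 4*O + 5*9) = O + (8 - 4*O + 45) = O + (53 - 4*O) = 53 - 3*O)
√(S(-28, K) + 3242) = √((53 - 3*(-28)) + 3242) = √((53 + 84) + 3242) = √(137 + 3242) = √3379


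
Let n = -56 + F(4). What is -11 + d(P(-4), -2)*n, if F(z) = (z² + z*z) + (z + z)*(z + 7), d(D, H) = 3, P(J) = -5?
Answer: 181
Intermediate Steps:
F(z) = 2*z² + 2*z*(7 + z) (F(z) = (z² + z²) + (2*z)*(7 + z) = 2*z² + 2*z*(7 + z))
n = 64 (n = -56 + 2*4*(7 + 2*4) = -56 + 2*4*(7 + 8) = -56 + 2*4*15 = -56 + 120 = 64)
-11 + d(P(-4), -2)*n = -11 + 3*64 = -11 + 192 = 181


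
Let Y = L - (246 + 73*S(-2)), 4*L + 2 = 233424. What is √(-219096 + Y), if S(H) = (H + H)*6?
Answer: I*√636938/2 ≈ 399.04*I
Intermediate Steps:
S(H) = 12*H (S(H) = (2*H)*6 = 12*H)
L = 116711/2 (L = -½ + (¼)*233424 = -½ + 58356 = 116711/2 ≈ 58356.)
Y = 119723/2 (Y = 116711/2 - (246 + 73*(12*(-2))) = 116711/2 - (246 + 73*(-24)) = 116711/2 - (246 - 1752) = 116711/2 - 1*(-1506) = 116711/2 + 1506 = 119723/2 ≈ 59862.)
√(-219096 + Y) = √(-219096 + 119723/2) = √(-318469/2) = I*√636938/2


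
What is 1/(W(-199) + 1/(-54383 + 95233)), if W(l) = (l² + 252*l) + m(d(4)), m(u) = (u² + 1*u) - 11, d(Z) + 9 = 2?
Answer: -40850/429578599 ≈ -9.5093e-5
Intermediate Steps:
d(Z) = -7 (d(Z) = -9 + 2 = -7)
m(u) = -11 + u + u² (m(u) = (u² + u) - 11 = (u + u²) - 11 = -11 + u + u²)
W(l) = 31 + l² + 252*l (W(l) = (l² + 252*l) + (-11 - 7 + (-7)²) = (l² + 252*l) + (-11 - 7 + 49) = (l² + 252*l) + 31 = 31 + l² + 252*l)
1/(W(-199) + 1/(-54383 + 95233)) = 1/((31 + (-199)² + 252*(-199)) + 1/(-54383 + 95233)) = 1/((31 + 39601 - 50148) + 1/40850) = 1/(-10516 + 1/40850) = 1/(-429578599/40850) = -40850/429578599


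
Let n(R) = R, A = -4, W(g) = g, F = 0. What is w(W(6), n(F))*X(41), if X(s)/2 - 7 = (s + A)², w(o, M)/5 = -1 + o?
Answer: 68800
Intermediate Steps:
w(o, M) = -5 + 5*o (w(o, M) = 5*(-1 + o) = -5 + 5*o)
X(s) = 14 + 2*(-4 + s)² (X(s) = 14 + 2*(s - 4)² = 14 + 2*(-4 + s)²)
w(W(6), n(F))*X(41) = (-5 + 5*6)*(14 + 2*(-4 + 41)²) = (-5 + 30)*(14 + 2*37²) = 25*(14 + 2*1369) = 25*(14 + 2738) = 25*2752 = 68800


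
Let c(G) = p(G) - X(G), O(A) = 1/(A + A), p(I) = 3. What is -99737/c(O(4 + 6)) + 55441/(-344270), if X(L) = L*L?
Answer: -1248604479069/37525430 ≈ -33274.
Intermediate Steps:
X(L) = L²
O(A) = 1/(2*A)
c(G) = 3 - G²
-99737/c(O(4 + 6)) + 55441/(-344270) = -99737/(3 - (1/(2*(4 + 6)))²) + 55441/(-344270) = -99737/(3 - ((½)/10)²) + 55441*(-1/344270) = -99737/(3 - ((½)*(⅒))²) - 55441/344270 = -99737/(3 - (1/20)²) - 55441/344270 = -99737/(3 - 1*1/400) - 55441/344270 = -99737/(3 - 1/400) - 55441/344270 = -99737/1199/400 - 55441/344270 = -99737*400/1199 - 55441/344270 = -3626800/109 - 55441/344270 = -1248604479069/37525430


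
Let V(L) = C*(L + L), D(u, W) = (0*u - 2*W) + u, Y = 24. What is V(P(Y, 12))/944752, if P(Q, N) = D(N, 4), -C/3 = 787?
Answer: -2361/118094 ≈ -0.019993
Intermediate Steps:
C = -2361 (C = -3*787 = -2361)
D(u, W) = u - 2*W (D(u, W) = (0 - 2*W) + u = -2*W + u = u - 2*W)
P(Q, N) = -8 + N (P(Q, N) = N - 2*4 = N - 8 = -8 + N)
V(L) = -4722*L (V(L) = -2361*(L + L) = -4722*L)
V(P(Y, 12))/944752 = -4722*(-8 + 12)/944752 = -4722*4*(1/944752) = -18888*1/944752 = -2361/118094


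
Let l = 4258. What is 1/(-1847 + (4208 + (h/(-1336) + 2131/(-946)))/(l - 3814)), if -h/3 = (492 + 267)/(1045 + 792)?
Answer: -46856197344/86099555567285 ≈ -0.00054421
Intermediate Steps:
h = -207/167 (h = -3*(492 + 267)/(1045 + 792) = -2277/1837 = -3*69/167 = -207/167 ≈ -1.2395)
1/(-1847 + (4208 + (h/(-1336) + 2131/(-946)))/(l - 3814)) = 1/(-1847 + (4208 + (-207/167/(-1336) + 2131/(-946)))/(4258 - 3814)) = 1/(-1847 + (4208 + (-207/167*(-1/1336) + 2131*(-1/946)))/444) = 1/(-1847 + (4208 + (207/223112 - 2131/946))*(1/444)) = 1/(-1847 + (4208 - 237627925/105531976)*(1/444)) = 1/(-1847 + (443840927083/105531976)*(1/444)) = 1/(-1847 + 443840927083/46856197344) = 1/(-86099555567285/46856197344) = -46856197344/86099555567285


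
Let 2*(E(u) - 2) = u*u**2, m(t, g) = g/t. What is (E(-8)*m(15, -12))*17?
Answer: 17272/5 ≈ 3454.4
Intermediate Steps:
E(u) = 2 + u**3/2 (E(u) = 2 + (u*u**2)/2 = 2 + u**3/2)
(E(-8)*m(15, -12))*17 = ((2 + (1/2)*(-8)**3)*(-12/15))*17 = ((2 + (1/2)*(-512))*(-12*1/15))*17 = ((2 - 256)*(-4/5))*17 = -254*(-4/5)*17 = (1016/5)*17 = 17272/5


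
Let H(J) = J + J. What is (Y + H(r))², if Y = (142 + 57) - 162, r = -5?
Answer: 729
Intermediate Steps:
Y = 37 (Y = 199 - 162 = 37)
H(J) = 2*J
(Y + H(r))² = (37 + 2*(-5))² = (37 - 10)² = 27² = 729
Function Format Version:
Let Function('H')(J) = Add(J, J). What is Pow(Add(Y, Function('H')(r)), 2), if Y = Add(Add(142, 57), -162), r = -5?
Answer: 729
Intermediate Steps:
Y = 37 (Y = Add(199, -162) = 37)
Function('H')(J) = Mul(2, J)
Pow(Add(Y, Function('H')(r)), 2) = Pow(Add(37, Mul(2, -5)), 2) = Pow(Add(37, -10), 2) = Pow(27, 2) = 729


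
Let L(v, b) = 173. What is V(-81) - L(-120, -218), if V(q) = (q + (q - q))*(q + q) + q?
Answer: 12868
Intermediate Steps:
V(q) = q + 2*q² (V(q) = (q + 0)*(2*q) + q = q*(2*q) + q = 2*q² + q = q + 2*q²)
V(-81) - L(-120, -218) = -81*(1 + 2*(-81)) - 1*173 = -81*(1 - 162) - 173 = -81*(-161) - 173 = 13041 - 173 = 12868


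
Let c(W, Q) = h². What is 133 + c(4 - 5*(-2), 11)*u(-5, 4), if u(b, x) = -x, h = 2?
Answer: 117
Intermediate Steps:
c(W, Q) = 4 (c(W, Q) = 2² = 4)
133 + c(4 - 5*(-2), 11)*u(-5, 4) = 133 + 4*(-1*4) = 133 + 4*(-4) = 133 - 16 = 117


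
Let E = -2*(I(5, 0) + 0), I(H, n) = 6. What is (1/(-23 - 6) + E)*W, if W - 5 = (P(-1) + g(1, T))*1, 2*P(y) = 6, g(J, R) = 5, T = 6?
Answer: -4537/29 ≈ -156.45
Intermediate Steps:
P(y) = 3 (P(y) = (½)*6 = 3)
E = -12 (E = -2*(6 + 0) = -2*6 = -12)
W = 13 (W = 5 + (3 + 5)*1 = 5 + 8*1 = 5 + 8 = 13)
(1/(-23 - 6) + E)*W = (1/(-23 - 6) - 12)*13 = (1/(-29) - 12)*13 = (-1/29 - 12)*13 = -349/29*13 = -4537/29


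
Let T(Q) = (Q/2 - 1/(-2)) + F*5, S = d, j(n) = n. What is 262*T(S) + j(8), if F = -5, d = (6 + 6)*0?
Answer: -6411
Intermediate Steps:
d = 0 (d = 12*0 = 0)
S = 0
T(Q) = -49/2 + Q/2 (T(Q) = (Q/2 - 1/(-2)) - 5*5 = (Q*(1/2) - 1*(-1/2)) - 25 = (Q/2 + 1/2) - 25 = (1/2 + Q/2) - 25 = -49/2 + Q/2)
262*T(S) + j(8) = 262*(-49/2 + (1/2)*0) + 8 = 262*(-49/2 + 0) + 8 = 262*(-49/2) + 8 = -6419 + 8 = -6411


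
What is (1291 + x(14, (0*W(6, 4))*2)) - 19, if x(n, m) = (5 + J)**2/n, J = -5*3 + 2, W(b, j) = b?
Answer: 8936/7 ≈ 1276.6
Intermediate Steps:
J = -13 (J = -15 + 2 = -13)
x(n, m) = 64/n (x(n, m) = (5 - 13)**2/n = (-8)**2/n = 64/n)
(1291 + x(14, (0*W(6, 4))*2)) - 19 = (1291 + 64/14) - 19 = (1291 + 64*(1/14)) - 19 = (1291 + 32/7) - 19 = 9069/7 - 19 = 8936/7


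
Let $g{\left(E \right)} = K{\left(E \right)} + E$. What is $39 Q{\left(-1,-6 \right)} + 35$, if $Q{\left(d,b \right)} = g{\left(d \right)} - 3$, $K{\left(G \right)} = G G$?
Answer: $-82$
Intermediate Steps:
$K{\left(G \right)} = G^{2}$
$g{\left(E \right)} = E + E^{2}$ ($g{\left(E \right)} = E^{2} + E = E + E^{2}$)
$Q{\left(d,b \right)} = -3 + d \left(1 + d\right)$ ($Q{\left(d,b \right)} = d \left(1 + d\right) - 3 = -3 + d \left(1 + d\right)$)
$39 Q{\left(-1,-6 \right)} + 35 = 39 \left(-3 - 1 + \left(-1\right)^{2}\right) + 35 = 39 \left(-3 - 1 + 1\right) + 35 = 39 \left(-3\right) + 35 = -117 + 35 = -82$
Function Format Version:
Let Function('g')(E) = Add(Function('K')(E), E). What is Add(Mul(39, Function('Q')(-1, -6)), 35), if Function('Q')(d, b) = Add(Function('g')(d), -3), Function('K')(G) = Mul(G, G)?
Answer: -82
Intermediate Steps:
Function('K')(G) = Pow(G, 2)
Function('g')(E) = Add(E, Pow(E, 2)) (Function('g')(E) = Add(Pow(E, 2), E) = Add(E, Pow(E, 2)))
Function('Q')(d, b) = Add(-3, Mul(d, Add(1, d))) (Function('Q')(d, b) = Add(Mul(d, Add(1, d)), -3) = Add(-3, Mul(d, Add(1, d))))
Add(Mul(39, Function('Q')(-1, -6)), 35) = Add(Mul(39, Add(-3, -1, Pow(-1, 2))), 35) = Add(Mul(39, Add(-3, -1, 1)), 35) = Add(Mul(39, -3), 35) = Add(-117, 35) = -82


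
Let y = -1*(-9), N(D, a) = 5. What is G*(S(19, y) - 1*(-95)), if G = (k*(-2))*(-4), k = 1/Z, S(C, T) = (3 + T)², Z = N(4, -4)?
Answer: 1912/5 ≈ 382.40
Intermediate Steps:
Z = 5
y = 9
k = ⅕ (k = 1/5 = ⅕ ≈ 0.20000)
G = 8/5 (G = ((⅕)*(-2))*(-4) = -⅖*(-4) = 8/5 ≈ 1.6000)
G*(S(19, y) - 1*(-95)) = 8*((3 + 9)² - 1*(-95))/5 = 8*(12² + 95)/5 = 8*(144 + 95)/5 = (8/5)*239 = 1912/5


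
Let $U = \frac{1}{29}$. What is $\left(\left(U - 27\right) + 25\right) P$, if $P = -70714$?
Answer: $\frac{4030698}{29} \approx 1.3899 \cdot 10^{5}$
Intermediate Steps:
$U = \frac{1}{29} \approx 0.034483$
$\left(\left(U - 27\right) + 25\right) P = \left(\left(\frac{1}{29} - 27\right) + 25\right) \left(-70714\right) = \left(- \frac{782}{29} + 25\right) \left(-70714\right) = \left(- \frac{57}{29}\right) \left(-70714\right) = \frac{4030698}{29}$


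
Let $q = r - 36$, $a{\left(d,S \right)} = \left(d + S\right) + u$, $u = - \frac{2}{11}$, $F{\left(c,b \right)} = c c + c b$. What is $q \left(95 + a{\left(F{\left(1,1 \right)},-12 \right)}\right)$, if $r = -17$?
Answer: $- \frac{49449}{11} \approx -4495.4$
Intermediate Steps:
$F{\left(c,b \right)} = c^{2} + b c$
$u = - \frac{2}{11}$ ($u = \left(-2\right) \frac{1}{11} = - \frac{2}{11} \approx -0.18182$)
$a{\left(d,S \right)} = - \frac{2}{11} + S + d$ ($a{\left(d,S \right)} = \left(d + S\right) - \frac{2}{11} = \left(S + d\right) - \frac{2}{11} = - \frac{2}{11} + S + d$)
$q = -53$ ($q = -17 - 36 = -53$)
$q \left(95 + a{\left(F{\left(1,1 \right)},-12 \right)}\right) = - 53 \left(95 - \left(\frac{134}{11} - \left(1 + 1\right)\right)\right) = - 53 \left(95 - \frac{112}{11}\right) = \left(-53\right) \frac{933}{11} = - \frac{49449}{11}$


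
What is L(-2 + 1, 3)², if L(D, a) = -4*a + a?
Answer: 81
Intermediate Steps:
L(D, a) = -3*a
L(-2 + 1, 3)² = (-3*3)² = (-9)² = 81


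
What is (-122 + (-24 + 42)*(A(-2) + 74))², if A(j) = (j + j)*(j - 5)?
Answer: 2937796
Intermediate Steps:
A(j) = 2*j*(-5 + j) (A(j) = (2*j)*(-5 + j) = 2*j*(-5 + j))
(-122 + (-24 + 42)*(A(-2) + 74))² = (-122 + (-24 + 42)*(2*(-2)*(-5 - 2) + 74))² = (-122 + 18*(2*(-2)*(-7) + 74))² = (-122 + 18*(28 + 74))² = (-122 + 18*102)² = (-122 + 1836)² = 1714² = 2937796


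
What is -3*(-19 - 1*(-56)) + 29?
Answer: -82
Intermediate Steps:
-3*(-19 - 1*(-56)) + 29 = -3*(-19 + 56) + 29 = -3*37 + 29 = -111 + 29 = -82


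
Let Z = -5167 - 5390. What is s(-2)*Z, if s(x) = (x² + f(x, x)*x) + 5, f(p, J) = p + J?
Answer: -179469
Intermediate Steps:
f(p, J) = J + p
s(x) = 5 + 3*x² (s(x) = (x² + (x + x)*x) + 5 = (x² + (2*x)*x) + 5 = (x² + 2*x²) + 5 = 3*x² + 5 = 5 + 3*x²)
Z = -10557
s(-2)*Z = (5 + 3*(-2)²)*(-10557) = (5 + 3*4)*(-10557) = (5 + 12)*(-10557) = 17*(-10557) = -179469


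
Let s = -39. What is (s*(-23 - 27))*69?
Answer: 134550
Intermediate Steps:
(s*(-23 - 27))*69 = -39*(-23 - 27)*69 = -39*(-50)*69 = 1950*69 = 134550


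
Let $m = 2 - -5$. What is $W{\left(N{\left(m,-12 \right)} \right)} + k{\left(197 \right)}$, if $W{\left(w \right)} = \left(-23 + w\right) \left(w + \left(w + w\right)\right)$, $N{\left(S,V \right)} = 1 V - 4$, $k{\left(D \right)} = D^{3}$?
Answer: $7647245$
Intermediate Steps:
$m = 7$ ($m = 2 + 5 = 7$)
$N{\left(S,V \right)} = -4 + V$ ($N{\left(S,V \right)} = V - 4 = -4 + V$)
$W{\left(w \right)} = 3 w \left(-23 + w\right)$ ($W{\left(w \right)} = \left(-23 + w\right) \left(w + 2 w\right) = \left(-23 + w\right) 3 w = 3 w \left(-23 + w\right)$)
$W{\left(N{\left(m,-12 \right)} \right)} + k{\left(197 \right)} = 3 \left(-4 - 12\right) \left(-23 - 16\right) + 197^{3} = 3 \left(-16\right) \left(-23 - 16\right) + 7645373 = 3 \left(-16\right) \left(-39\right) + 7645373 = 1872 + 7645373 = 7647245$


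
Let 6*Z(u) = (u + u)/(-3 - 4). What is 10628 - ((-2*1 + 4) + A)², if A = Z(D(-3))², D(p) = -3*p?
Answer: 25506379/2401 ≈ 10623.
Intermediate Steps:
Z(u) = -u/21 (Z(u) = ((u + u)/(-3 - 4))/6 = ((2*u)/(-7))/6 = ((2*u)*(-⅐))/6 = (-2*u/7)/6 = -u/21)
A = 9/49 (A = (-(-1)*(-3)/7)² = (-1/21*9)² = (-3/7)² = 9/49 ≈ 0.18367)
10628 - ((-2*1 + 4) + A)² = 10628 - ((-2*1 + 4) + 9/49)² = 10628 - ((-2 + 4) + 9/49)² = 10628 - (2 + 9/49)² = 10628 - (107/49)² = 10628 - 1*11449/2401 = 10628 - 11449/2401 = 25506379/2401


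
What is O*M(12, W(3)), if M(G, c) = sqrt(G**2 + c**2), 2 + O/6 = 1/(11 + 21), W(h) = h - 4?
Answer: -189*sqrt(145)/16 ≈ -142.24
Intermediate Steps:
W(h) = -4 + h
O = -189/16 (O = -12 + 6/(11 + 21) = -12 + 6/32 = -12 + 6*(1/32) = -12 + 3/16 = -189/16 ≈ -11.813)
O*M(12, W(3)) = -189*sqrt(12**2 + (-4 + 3)**2)/16 = -189*sqrt(144 + (-1)**2)/16 = -189*sqrt(144 + 1)/16 = -189*sqrt(145)/16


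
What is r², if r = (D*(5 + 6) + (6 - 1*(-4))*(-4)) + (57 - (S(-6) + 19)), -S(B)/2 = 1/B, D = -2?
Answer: 5329/9 ≈ 592.11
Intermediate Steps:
S(B) = -2/B
r = -73/3 (r = (-2*(5 + 6) + (6 - 1*(-4))*(-4)) + (57 - (-2/(-6) + 19)) = (-2*11 + (6 + 4)*(-4)) + (57 - (-2*(-⅙) + 19)) = (-22 + 10*(-4)) + (57 - (⅓ + 19)) = (-22 - 40) + (57 - 1*58/3) = -62 + (57 - 58/3) = -62 + 113/3 = -73/3 ≈ -24.333)
r² = (-73/3)² = 5329/9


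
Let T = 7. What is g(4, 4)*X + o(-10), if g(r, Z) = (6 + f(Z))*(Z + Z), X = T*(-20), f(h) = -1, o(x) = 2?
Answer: -5598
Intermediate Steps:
X = -140 (X = 7*(-20) = -140)
g(r, Z) = 10*Z (g(r, Z) = (6 - 1)*(Z + Z) = 5*(2*Z) = 10*Z)
g(4, 4)*X + o(-10) = (10*4)*(-140) + 2 = 40*(-140) + 2 = -5600 + 2 = -5598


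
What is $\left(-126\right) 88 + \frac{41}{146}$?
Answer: $- \frac{1618807}{146} \approx -11088.0$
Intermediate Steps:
$\left(-126\right) 88 + \frac{41}{146} = -11088 + 41 \cdot \frac{1}{146} = -11088 + \frac{41}{146} = - \frac{1618807}{146}$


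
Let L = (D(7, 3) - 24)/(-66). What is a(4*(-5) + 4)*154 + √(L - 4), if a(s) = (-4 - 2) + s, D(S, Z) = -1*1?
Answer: -3388 + I*√15774/66 ≈ -3388.0 + 1.9029*I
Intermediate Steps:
D(S, Z) = -1
a(s) = -6 + s
L = 25/66 (L = (-1 - 24)/(-66) = -25*(-1/66) = 25/66 ≈ 0.37879)
a(4*(-5) + 4)*154 + √(L - 4) = (-6 + (4*(-5) + 4))*154 + √(25/66 - 4) = (-6 + (-20 + 4))*154 + √(-239/66) = (-6 - 16)*154 + I*√15774/66 = -22*154 + I*√15774/66 = -3388 + I*√15774/66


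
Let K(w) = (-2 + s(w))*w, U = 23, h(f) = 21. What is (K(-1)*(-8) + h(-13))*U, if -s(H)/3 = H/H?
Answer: -437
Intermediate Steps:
s(H) = -3 (s(H) = -3*H/H = -3*1 = -3)
K(w) = -5*w (K(w) = (-2 - 3)*w = -5*w)
(K(-1)*(-8) + h(-13))*U = (-5*(-1)*(-8) + 21)*23 = (5*(-8) + 21)*23 = (-40 + 21)*23 = -19*23 = -437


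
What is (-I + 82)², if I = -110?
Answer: 36864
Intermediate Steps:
(-I + 82)² = (-1*(-110) + 82)² = (110 + 82)² = 192² = 36864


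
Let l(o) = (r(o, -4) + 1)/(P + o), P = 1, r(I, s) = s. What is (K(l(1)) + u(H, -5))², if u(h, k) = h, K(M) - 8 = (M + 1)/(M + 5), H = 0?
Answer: 3025/49 ≈ 61.735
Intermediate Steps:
l(o) = -3/(1 + o) (l(o) = (-4 + 1)/(1 + o) = -3/(1 + o))
K(M) = 8 + (1 + M)/(5 + M) (K(M) = 8 + (M + 1)/(M + 5) = 8 + (1 + M)/(5 + M))
(K(l(1)) + u(H, -5))² = ((41 + 9*(-3/(1 + 1)))/(5 - 3/(1 + 1)) + 0)² = ((41 + 9*(-3/2))/(5 - 3/2) + 0)² = ((41 - 27/2)/(7/2) + 0)² = ((2/7)*(55/2) + 0)² = (55/7 + 0)² = (55/7)² = 3025/49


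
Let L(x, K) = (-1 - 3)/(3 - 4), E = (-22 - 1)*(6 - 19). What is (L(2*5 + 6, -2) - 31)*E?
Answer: -8073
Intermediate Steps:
E = 299 (E = -23*(-13) = 299)
L(x, K) = 4 (L(x, K) = -4/(-1) = -4*(-1) = 4)
(L(2*5 + 6, -2) - 31)*E = (4 - 31)*299 = -27*299 = -8073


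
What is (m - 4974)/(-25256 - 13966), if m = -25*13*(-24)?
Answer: -157/2179 ≈ -0.072051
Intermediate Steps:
m = 7800 (m = -325*(-24) = 7800)
(m - 4974)/(-25256 - 13966) = (7800 - 4974)/(-25256 - 13966) = 2826/(-39222) = 2826*(-1/39222) = -157/2179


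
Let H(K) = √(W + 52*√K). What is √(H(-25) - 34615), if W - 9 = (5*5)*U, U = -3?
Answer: √(-34615 + √2*√(-33 + 130*I)) ≈ 0.0347 + 186.02*I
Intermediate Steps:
W = -66 (W = 9 + (5*5)*(-3) = 9 + 25*(-3) = 9 - 75 = -66)
H(K) = √(-66 + 52*√K)
√(H(-25) - 34615) = √(√(-66 + 52*√(-25)) - 34615) = √(√(-66 + 52*(5*I)) - 34615) = √(√(-66 + 260*I) - 34615) = √(-34615 + √(-66 + 260*I))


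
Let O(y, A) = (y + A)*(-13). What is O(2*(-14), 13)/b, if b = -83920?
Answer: -39/16784 ≈ -0.0023236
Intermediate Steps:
O(y, A) = -13*A - 13*y (O(y, A) = (A + y)*(-13) = -13*A - 13*y)
O(2*(-14), 13)/b = (-13*13 - 26*(-14))/(-83920) = (-169 - 13*(-28))*(-1/83920) = (-169 + 364)*(-1/83920) = 195*(-1/83920) = -39/16784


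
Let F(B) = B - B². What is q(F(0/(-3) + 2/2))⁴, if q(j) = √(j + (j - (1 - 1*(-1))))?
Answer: 4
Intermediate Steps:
q(j) = √(-2 + 2*j) (q(j) = √(j + (j - (1 + 1))) = √(j + (j - 1*2)) = √(j + (j - 2)) = √(j + (-2 + j)) = √(-2 + 2*j))
q(F(0/(-3) + 2/2))⁴ = (√(-2 + 2*((0/(-3) + 2/2)*(1 - (0/(-3) + 2/2)))))⁴ = (√(-2 + 2*((0*(-⅓) + 2*(½))*(1 - (0*(-⅓) + 2*(½))))))⁴ = (√(-2 + 2*((0 + 1)*(1 - (0 + 1)))))⁴ = (√(-2 + 2*(1*(1 - 1*1))))⁴ = (√(-2 + 2*(1*(1 - 1))))⁴ = (√(-2 + 2*(1*0)))⁴ = (√(-2 + 2*0))⁴ = (√(-2 + 0))⁴ = (√(-2))⁴ = (I*√2)⁴ = 4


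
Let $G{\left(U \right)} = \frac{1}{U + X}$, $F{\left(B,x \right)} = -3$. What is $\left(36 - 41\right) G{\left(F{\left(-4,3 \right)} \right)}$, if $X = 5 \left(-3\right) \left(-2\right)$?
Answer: $- \frac{5}{27} \approx -0.18519$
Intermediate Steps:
$X = 30$ ($X = \left(-15\right) \left(-2\right) = 30$)
$G{\left(U \right)} = \frac{1}{30 + U}$ ($G{\left(U \right)} = \frac{1}{U + 30} = \frac{1}{30 + U}$)
$\left(36 - 41\right) G{\left(F{\left(-4,3 \right)} \right)} = \frac{36 - 41}{30 - 3} = - \frac{5}{27}$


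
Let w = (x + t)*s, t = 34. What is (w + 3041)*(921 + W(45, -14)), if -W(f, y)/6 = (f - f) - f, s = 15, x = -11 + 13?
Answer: 4264971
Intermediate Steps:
x = 2
W(f, y) = 6*f (W(f, y) = -6*((f - f) - f) = -6*(0 - f) = -(-6)*f = 6*f)
w = 540 (w = (2 + 34)*15 = 36*15 = 540)
(w + 3041)*(921 + W(45, -14)) = (540 + 3041)*(921 + 6*45) = 3581*(921 + 270) = 3581*1191 = 4264971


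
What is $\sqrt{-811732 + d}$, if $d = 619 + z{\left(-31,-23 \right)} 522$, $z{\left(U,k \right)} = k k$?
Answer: $5 i \sqrt{21399} \approx 731.42 i$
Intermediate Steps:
$z{\left(U,k \right)} = k^{2}$
$d = 276757$ ($d = 619 + \left(-23\right)^{2} \cdot 522 = 619 + 529 \cdot 522 = 619 + 276138 = 276757$)
$\sqrt{-811732 + d} = \sqrt{-811732 + 276757} = \sqrt{-534975} = 5 i \sqrt{21399}$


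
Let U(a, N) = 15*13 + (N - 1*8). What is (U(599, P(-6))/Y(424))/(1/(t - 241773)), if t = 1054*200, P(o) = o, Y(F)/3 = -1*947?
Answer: 5606113/2841 ≈ 1973.3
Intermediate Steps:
Y(F) = -2841 (Y(F) = 3*(-1*947) = 3*(-947) = -2841)
t = 210800
U(a, N) = 187 + N (U(a, N) = 195 + (N - 8) = 195 + (-8 + N) = 187 + N)
(U(599, P(-6))/Y(424))/(1/(t - 241773)) = ((187 - 6)/(-2841))/(1/(210800 - 241773)) = (181*(-1/2841))/(1/(-30973)) = -181/(2841*(-1/30973)) = -181/2841*(-30973) = 5606113/2841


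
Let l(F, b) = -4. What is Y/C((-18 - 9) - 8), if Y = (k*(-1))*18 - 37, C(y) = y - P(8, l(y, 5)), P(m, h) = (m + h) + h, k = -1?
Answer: 19/35 ≈ 0.54286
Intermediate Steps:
P(m, h) = m + 2*h (P(m, h) = (h + m) + h = m + 2*h)
C(y) = y (C(y) = y - (8 + 2*(-4)) = y - (8 - 8) = y - 1*0 = y + 0 = y)
Y = -19 (Y = -1*(-1)*18 - 37 = 1*18 - 37 = 18 - 37 = -19)
Y/C((-18 - 9) - 8) = -19/((-18 - 9) - 8) = -19/(-27 - 8) = -19/(-35) = -19*(-1/35) = 19/35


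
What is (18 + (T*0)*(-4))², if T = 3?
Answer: 324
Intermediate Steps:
(18 + (T*0)*(-4))² = (18 + (3*0)*(-4))² = (18 + 0*(-4))² = (18 + 0)² = 18² = 324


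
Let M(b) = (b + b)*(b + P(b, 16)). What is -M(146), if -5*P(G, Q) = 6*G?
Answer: 42632/5 ≈ 8526.4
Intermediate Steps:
P(G, Q) = -6*G/5
M(b) = -2*b²/5 (M(b) = (b + b)*(b - 6*b/5) = (2*b)*(-b/5) = -2*b²/5)
-M(146) = -(-2)*146²/5 = -(-2)*21316/5 = -1*(-42632/5) = 42632/5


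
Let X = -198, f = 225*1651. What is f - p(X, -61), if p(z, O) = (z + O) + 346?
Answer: 371388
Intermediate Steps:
f = 371475
p(z, O) = 346 + O + z (p(z, O) = (O + z) + 346 = 346 + O + z)
f - p(X, -61) = 371475 - (346 - 61 - 198) = 371475 - 1*87 = 371475 - 87 = 371388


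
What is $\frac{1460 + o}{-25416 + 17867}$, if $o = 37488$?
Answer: $- \frac{38948}{7549} \approx -5.1594$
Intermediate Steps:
$\frac{1460 + o}{-25416 + 17867} = \frac{1460 + 37488}{-25416 + 17867} = \frac{38948}{-7549} = 38948 \left(- \frac{1}{7549}\right) = - \frac{38948}{7549}$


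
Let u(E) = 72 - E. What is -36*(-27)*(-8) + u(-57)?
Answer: -7647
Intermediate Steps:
-36*(-27)*(-8) + u(-57) = -36*(-27)*(-8) + (72 - 1*(-57)) = 972*(-8) + (72 + 57) = -7776 + 129 = -7647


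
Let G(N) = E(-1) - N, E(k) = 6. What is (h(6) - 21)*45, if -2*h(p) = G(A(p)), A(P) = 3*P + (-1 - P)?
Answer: -1665/2 ≈ -832.50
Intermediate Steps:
A(P) = -1 + 2*P
G(N) = 6 - N
h(p) = -7/2 + p (h(p) = -(6 - (-1 + 2*p))/2 = -(6 + (1 - 2*p))/2 = -(7 - 2*p)/2 = -7/2 + p)
(h(6) - 21)*45 = ((-7/2 + 6) - 21)*45 = (5/2 - 21)*45 = -37/2*45 = -1665/2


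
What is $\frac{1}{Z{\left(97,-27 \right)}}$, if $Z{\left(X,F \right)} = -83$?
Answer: $- \frac{1}{83} \approx -0.012048$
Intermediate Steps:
$\frac{1}{Z{\left(97,-27 \right)}} = \frac{1}{-83} = - \frac{1}{83}$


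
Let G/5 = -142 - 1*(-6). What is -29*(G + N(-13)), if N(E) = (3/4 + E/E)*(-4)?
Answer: 19923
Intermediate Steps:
G = -680 (G = 5*(-142 - 1*(-6)) = 5*(-142 + 6) = 5*(-136) = -680)
N(E) = -7 (N(E) = (3*(1/4) + 1)*(-4) = (3/4 + 1)*(-4) = (7/4)*(-4) = -7)
-29*(G + N(-13)) = -29*(-680 - 7) = -29*(-687) = 19923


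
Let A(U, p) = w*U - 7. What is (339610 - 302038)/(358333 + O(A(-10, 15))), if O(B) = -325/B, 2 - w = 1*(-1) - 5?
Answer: 817191/7793824 ≈ 0.10485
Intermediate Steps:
w = 8 (w = 2 - (1*(-1) - 5) = 2 - (-1 - 5) = 2 - 1*(-6) = 2 + 6 = 8)
A(U, p) = -7 + 8*U (A(U, p) = 8*U - 7 = -7 + 8*U)
(339610 - 302038)/(358333 + O(A(-10, 15))) = (339610 - 302038)/(358333 - 325/(-7 + 8*(-10))) = 37572/(358333 - 325/(-7 - 80)) = 37572/(358333 - 325/(-87)) = 37572/(358333 - 325*(-1/87)) = 37572/(358333 + 325/87) = 37572/(31175296/87) = 37572*(87/31175296) = 817191/7793824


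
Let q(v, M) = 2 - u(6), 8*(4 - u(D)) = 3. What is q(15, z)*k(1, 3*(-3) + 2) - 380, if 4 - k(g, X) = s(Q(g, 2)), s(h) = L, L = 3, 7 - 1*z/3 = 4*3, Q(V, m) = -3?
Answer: -3053/8 ≈ -381.63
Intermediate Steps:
z = -15 (z = 21 - 12*3 = 21 - 3*12 = 21 - 36 = -15)
u(D) = 29/8 (u(D) = 4 - 1/8*3 = 4 - 3/8 = 29/8)
s(h) = 3
k(g, X) = 1 (k(g, X) = 4 - 1*3 = 4 - 3 = 1)
q(v, M) = -13/8 (q(v, M) = 2 - 1*29/8 = 2 - 29/8 = -13/8)
q(15, z)*k(1, 3*(-3) + 2) - 380 = -13/8*1 - 380 = -13/8 - 380 = -3053/8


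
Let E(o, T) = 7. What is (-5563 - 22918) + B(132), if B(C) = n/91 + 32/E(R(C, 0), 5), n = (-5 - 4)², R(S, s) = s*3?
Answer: -370182/13 ≈ -28476.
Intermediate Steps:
R(S, s) = 3*s
n = 81 (n = (-9)² = 81)
B(C) = 71/13 (B(C) = 81/91 + 32/7 = 71/13)
(-5563 - 22918) + B(132) = (-5563 - 22918) + 71/13 = -28481 + 71/13 = -370182/13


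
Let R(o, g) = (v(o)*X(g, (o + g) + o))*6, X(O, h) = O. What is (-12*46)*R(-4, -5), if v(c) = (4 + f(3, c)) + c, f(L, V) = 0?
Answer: 0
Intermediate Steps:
v(c) = 4 + c (v(c) = (4 + 0) + c = 4 + c)
R(o, g) = 6*g*(4 + o) (R(o, g) = ((4 + o)*g)*6 = (g*(4 + o))*6 = 6*g*(4 + o))
(-12*46)*R(-4, -5) = (-12*46)*(6*(-5)*(4 - 4)) = -3312*(-5)*0 = -552*0 = 0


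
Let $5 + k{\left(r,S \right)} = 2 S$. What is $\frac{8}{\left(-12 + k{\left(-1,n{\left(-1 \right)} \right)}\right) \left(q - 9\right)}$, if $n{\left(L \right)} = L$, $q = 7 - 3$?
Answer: $\frac{8}{95} \approx 0.084211$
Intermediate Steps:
$q = 4$ ($q = 7 - 3 = 4$)
$k{\left(r,S \right)} = -5 + 2 S$
$\frac{8}{\left(-12 + k{\left(-1,n{\left(-1 \right)} \right)}\right) \left(q - 9\right)} = \frac{8}{\left(-12 + \left(-5 + 2 \left(-1\right)\right)\right) \left(4 - 9\right)} = \frac{8}{\left(-12 - 7\right) \left(4 - 9\right)} = \frac{8}{\left(-12 - 7\right) \left(-5\right)} = \frac{8}{\left(-19\right) \left(-5\right)} = \frac{8}{95}$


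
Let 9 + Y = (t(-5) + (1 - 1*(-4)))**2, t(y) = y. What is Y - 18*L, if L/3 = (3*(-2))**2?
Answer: -1953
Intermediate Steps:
L = 108 (L = 3*(3*(-2))**2 = 3*(-6)**2 = 3*36 = 108)
Y = -9 (Y = -9 + (-5 + (1 - 1*(-4)))**2 = -9 + (-5 + (1 + 4))**2 = -9 + (-5 + 5)**2 = -9 + 0**2 = -9 + 0 = -9)
Y - 18*L = -9 - 18*108 = -9 - 1944 = -1953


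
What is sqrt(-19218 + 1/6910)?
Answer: I*sqrt(917622978890)/6910 ≈ 138.63*I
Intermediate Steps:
sqrt(-19218 + 1/6910) = sqrt(-132796379/6910) = I*sqrt(917622978890)/6910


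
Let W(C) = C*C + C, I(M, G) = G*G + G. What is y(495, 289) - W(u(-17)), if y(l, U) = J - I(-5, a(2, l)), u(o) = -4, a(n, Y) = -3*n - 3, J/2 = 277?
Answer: 470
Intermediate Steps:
J = 554 (J = 2*277 = 554)
a(n, Y) = -3 - 3*n
I(M, G) = G + G**2 (I(M, G) = G**2 + G = G + G**2)
W(C) = C + C**2 (W(C) = C**2 + C = C + C**2)
y(l, U) = 482 (y(l, U) = 554 - (-3 - 3*2)*(1 + (-3 - 3*2)) = 554 - (-3 - 6)*(1 + (-3 - 6)) = 554 - (-9)*(1 - 9) = 554 - (-9)*(-8) = 554 - 1*72 = 554 - 72 = 482)
y(495, 289) - W(u(-17)) = 482 - (-4)*(1 - 4) = 482 - (-4)*(-3) = 482 - 1*12 = 482 - 12 = 470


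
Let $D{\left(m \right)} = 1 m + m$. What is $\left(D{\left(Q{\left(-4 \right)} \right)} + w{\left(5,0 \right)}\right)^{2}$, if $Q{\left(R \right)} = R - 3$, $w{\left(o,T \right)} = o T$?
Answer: $196$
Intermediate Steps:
$w{\left(o,T \right)} = T o$
$Q{\left(R \right)} = -3 + R$
$D{\left(m \right)} = 2 m$ ($D{\left(m \right)} = m + m = 2 m$)
$\left(D{\left(Q{\left(-4 \right)} \right)} + w{\left(5,0 \right)}\right)^{2} = \left(2 \left(-3 - 4\right) + 0 \cdot 5\right)^{2} = \left(2 \left(-7\right) + 0\right)^{2} = \left(-14 + 0\right)^{2} = \left(-14\right)^{2} = 196$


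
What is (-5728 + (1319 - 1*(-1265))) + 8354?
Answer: 5210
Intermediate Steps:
(-5728 + (1319 - 1*(-1265))) + 8354 = (-5728 + (1319 + 1265)) + 8354 = (-5728 + 2584) + 8354 = -3144 + 8354 = 5210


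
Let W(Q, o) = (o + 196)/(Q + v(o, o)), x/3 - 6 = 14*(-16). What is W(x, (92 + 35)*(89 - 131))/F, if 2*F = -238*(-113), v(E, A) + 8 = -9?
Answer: 734/1288991 ≈ 0.00056944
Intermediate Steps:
v(E, A) = -17 (v(E, A) = -8 - 9 = -17)
x = -654 (x = 18 + 3*(14*(-16)) = 18 + 3*(-224) = 18 - 672 = -654)
W(Q, o) = (196 + o)/(-17 + Q) (W(Q, o) = (o + 196)/(Q - 17) = (196 + o)/(-17 + Q))
F = 13447 (F = (-238*(-113))/2 = (½)*26894 = 13447)
W(x, (92 + 35)*(89 - 131))/F = ((196 + (92 + 35)*(89 - 131))/(-17 - 654))/13447 = ((196 + 127*(-42))/(-671))*(1/13447) = -(196 - 5334)/671*(1/13447) = -1/671*(-5138)*(1/13447) = (5138/671)*(1/13447) = 734/1288991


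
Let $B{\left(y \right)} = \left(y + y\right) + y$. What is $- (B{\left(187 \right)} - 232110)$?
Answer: $231549$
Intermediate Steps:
$B{\left(y \right)} = 3 y$ ($B{\left(y \right)} = 2 y + y = 3 y$)
$- (B{\left(187 \right)} - 232110) = - (3 \cdot 187 - 232110) = - (561 - 232110) = \left(-1\right) \left(-231549\right) = 231549$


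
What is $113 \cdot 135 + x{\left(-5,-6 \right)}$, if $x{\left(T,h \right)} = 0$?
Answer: $15255$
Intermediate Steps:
$113 \cdot 135 + x{\left(-5,-6 \right)} = 113 \cdot 135 + 0 = 15255 + 0 = 15255$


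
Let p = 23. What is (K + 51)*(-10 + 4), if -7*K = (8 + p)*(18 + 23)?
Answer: 5484/7 ≈ 783.43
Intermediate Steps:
K = -1271/7 (K = -(8 + 23)*(18 + 23)/7 = -31*41/7 = -1/7*1271 = -1271/7 ≈ -181.57)
(K + 51)*(-10 + 4) = (-1271/7 + 51)*(-10 + 4) = -914/7*(-6) = 5484/7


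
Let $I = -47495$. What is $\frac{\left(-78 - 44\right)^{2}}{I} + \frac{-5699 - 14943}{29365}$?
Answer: $- \frac{8099774}{7969661} \approx -1.0163$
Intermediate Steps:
$\frac{\left(-78 - 44\right)^{2}}{I} + \frac{-5699 - 14943}{29365} = \frac{\left(-78 - 44\right)^{2}}{-47495} + \frac{-5699 - 14943}{29365} = \left(-122\right)^{2} \left(- \frac{1}{47495}\right) + \left(-5699 - 14943\right) \frac{1}{29365} = 14884 \left(- \frac{1}{47495}\right) - \frac{20642}{29365} = - \frac{14884}{47495} - \frac{20642}{29365} = - \frac{8099774}{7969661}$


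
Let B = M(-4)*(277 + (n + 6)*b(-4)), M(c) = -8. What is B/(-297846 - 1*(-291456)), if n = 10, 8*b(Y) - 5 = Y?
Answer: 124/355 ≈ 0.34930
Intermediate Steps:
b(Y) = 5/8 + Y/8
B = -2232 (B = -8*(277 + (10 + 6)*(5/8 + (1/8)*(-4))) = -8*(277 + 16*(5/8 - 1/2)) = -8*(277 + 16*(1/8)) = -8*(277 + 2) = -8*279 = -2232)
B/(-297846 - 1*(-291456)) = -2232/(-297846 - 1*(-291456)) = -2232/(-297846 + 291456) = -2232/(-6390) = -2232*(-1/6390) = 124/355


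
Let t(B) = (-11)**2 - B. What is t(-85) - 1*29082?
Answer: -28876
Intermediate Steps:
t(B) = 121 - B
t(-85) - 1*29082 = (121 - 1*(-85)) - 1*29082 = (121 + 85) - 29082 = 206 - 29082 = -28876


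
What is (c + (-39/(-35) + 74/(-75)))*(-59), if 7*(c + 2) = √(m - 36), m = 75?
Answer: 57997/525 - 59*√39/7 ≈ 57.834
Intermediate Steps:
c = -2 + √39/7 (c = -2 + √(75 - 36)/7 = -2 + √39/7 ≈ -1.1079)
(c + (-39/(-35) + 74/(-75)))*(-59) = ((-2 + √39/7) + (-39/(-35) + 74/(-75)))*(-59) = ((-2 + √39/7) + (-39*(-1/35) + 74*(-1/75)))*(-59) = ((-2 + √39/7) + (39/35 - 74/75))*(-59) = ((-2 + √39/7) + 67/525)*(-59) = (-983/525 + √39/7)*(-59) = 57997/525 - 59*√39/7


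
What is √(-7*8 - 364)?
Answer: 2*I*√105 ≈ 20.494*I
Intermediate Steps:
√(-7*8 - 364) = √(-56 - 364) = √(-420) = 2*I*√105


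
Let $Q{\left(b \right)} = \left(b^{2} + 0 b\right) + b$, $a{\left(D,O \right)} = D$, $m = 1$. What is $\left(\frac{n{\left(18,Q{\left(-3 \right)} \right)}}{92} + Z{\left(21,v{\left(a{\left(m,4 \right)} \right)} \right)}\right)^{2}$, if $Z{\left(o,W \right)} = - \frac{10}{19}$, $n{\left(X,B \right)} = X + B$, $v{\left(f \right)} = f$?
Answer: $\frac{13456}{190969} \approx 0.070462$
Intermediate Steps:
$Q{\left(b \right)} = b + b^{2}$ ($Q{\left(b \right)} = \left(b^{2} + 0\right) + b = b^{2} + b = b + b^{2}$)
$n{\left(X,B \right)} = B + X$
$Z{\left(o,W \right)} = - \frac{10}{19}$ ($Z{\left(o,W \right)} = \left(-10\right) \frac{1}{19} = - \frac{10}{19}$)
$\left(\frac{n{\left(18,Q{\left(-3 \right)} \right)}}{92} + Z{\left(21,v{\left(a{\left(m,4 \right)} \right)} \right)}\right)^{2} = \left(\frac{- 3 \left(1 - 3\right) + 18}{92} - \frac{10}{19}\right)^{2} = \left(\left(\left(-3\right) \left(-2\right) + 18\right) \frac{1}{92} - \frac{10}{19}\right)^{2} = \left(\left(6 + 18\right) \frac{1}{92} - \frac{10}{19}\right)^{2} = \left(24 \cdot \frac{1}{92} - \frac{10}{19}\right)^{2} = \left(\frac{6}{23} - \frac{10}{19}\right)^{2} = \left(- \frac{116}{437}\right)^{2} = \frac{13456}{190969}$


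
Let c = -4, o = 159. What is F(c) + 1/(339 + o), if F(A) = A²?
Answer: 7969/498 ≈ 16.002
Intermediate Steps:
F(c) + 1/(339 + o) = (-4)² + 1/(339 + 159) = 16 + 1/498 = 7969/498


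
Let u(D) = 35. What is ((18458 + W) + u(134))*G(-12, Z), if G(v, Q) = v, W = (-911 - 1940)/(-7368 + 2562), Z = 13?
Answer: -177760418/801 ≈ -2.2192e+5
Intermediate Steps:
W = 2851/4806 (W = -2851/(-4806) = -2851*(-1/4806) = 2851/4806 ≈ 0.59322)
((18458 + W) + u(134))*G(-12, Z) = ((18458 + 2851/4806) + 35)*(-12) = (88711999/4806 + 35)*(-12) = (88880209/4806)*(-12) = -177760418/801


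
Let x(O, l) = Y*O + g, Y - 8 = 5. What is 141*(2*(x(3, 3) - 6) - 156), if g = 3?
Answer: -11844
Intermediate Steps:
Y = 13 (Y = 8 + 5 = 13)
x(O, l) = 3 + 13*O (x(O, l) = 13*O + 3 = 3 + 13*O)
141*(2*(x(3, 3) - 6) - 156) = 141*(2*((3 + 13*3) - 6) - 156) = 141*(2*((3 + 39) - 6) - 156) = 141*(2*(42 - 6) - 156) = 141*(2*36 - 156) = 141*(72 - 156) = 141*(-84) = -11844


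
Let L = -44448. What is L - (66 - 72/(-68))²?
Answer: -14145072/289 ≈ -48945.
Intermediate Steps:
L - (66 - 72/(-68))² = -44448 - (66 - 72/(-68))² = -44448 - (66 - 72*(-1/68))² = -44448 - (66 + 18/17)² = -44448 - (1140/17)² = -44448 - 1*1299600/289 = -44448 - 1299600/289 = -14145072/289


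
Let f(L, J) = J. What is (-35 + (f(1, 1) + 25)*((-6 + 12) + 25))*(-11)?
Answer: -8481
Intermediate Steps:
(-35 + (f(1, 1) + 25)*((-6 + 12) + 25))*(-11) = (-35 + (1 + 25)*((-6 + 12) + 25))*(-11) = (-35 + 26*(6 + 25))*(-11) = (-35 + 26*31)*(-11) = (-35 + 806)*(-11) = 771*(-11) = -8481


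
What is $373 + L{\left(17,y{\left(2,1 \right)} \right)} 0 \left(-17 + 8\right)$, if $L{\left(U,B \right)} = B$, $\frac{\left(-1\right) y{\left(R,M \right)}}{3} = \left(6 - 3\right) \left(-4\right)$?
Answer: $373$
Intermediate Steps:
$y{\left(R,M \right)} = 36$ ($y{\left(R,M \right)} = - 3 \left(6 - 3\right) \left(-4\right) = - 3 \cdot 3 \left(-4\right) = \left(-3\right) \left(-12\right) = 36$)
$373 + L{\left(17,y{\left(2,1 \right)} \right)} 0 \left(-17 + 8\right) = 373 + 36 \cdot 0 \left(-17 + 8\right) = 373 + 36 \cdot 0 \left(-9\right) = 373 + 36 \cdot 0 = 373 + 0 = 373$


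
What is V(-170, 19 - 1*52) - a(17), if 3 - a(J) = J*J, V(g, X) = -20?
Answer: 266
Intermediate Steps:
a(J) = 3 - J² (a(J) = 3 - J*J = 3 - J²)
V(-170, 19 - 1*52) - a(17) = -20 - (3 - 1*17²) = -20 - (3 - 1*289) = -20 - (3 - 289) = -20 - 1*(-286) = -20 + 286 = 266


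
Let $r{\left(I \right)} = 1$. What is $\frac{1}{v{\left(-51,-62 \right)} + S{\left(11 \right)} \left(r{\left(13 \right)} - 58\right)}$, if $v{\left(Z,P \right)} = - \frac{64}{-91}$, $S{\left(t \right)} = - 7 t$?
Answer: $\frac{91}{399463} \approx 0.00022781$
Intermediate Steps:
$v{\left(Z,P \right)} = \frac{64}{91}$ ($v{\left(Z,P \right)} = \left(-64\right) \left(- \frac{1}{91}\right) = \frac{64}{91}$)
$\frac{1}{v{\left(-51,-62 \right)} + S{\left(11 \right)} \left(r{\left(13 \right)} - 58\right)} = \frac{1}{\frac{64}{91} + \left(-7\right) 11 \left(1 - 58\right)} = \frac{1}{\frac{64}{91} - -4389} = \frac{1}{\frac{64}{91} + 4389} = \frac{1}{\frac{399463}{91}} = \frac{91}{399463}$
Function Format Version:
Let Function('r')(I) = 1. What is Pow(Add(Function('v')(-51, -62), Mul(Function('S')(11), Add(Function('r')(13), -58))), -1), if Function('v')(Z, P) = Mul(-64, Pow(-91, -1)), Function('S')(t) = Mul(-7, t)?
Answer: Rational(91, 399463) ≈ 0.00022781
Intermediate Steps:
Function('v')(Z, P) = Rational(64, 91) (Function('v')(Z, P) = Mul(-64, Rational(-1, 91)) = Rational(64, 91))
Pow(Add(Function('v')(-51, -62), Mul(Function('S')(11), Add(Function('r')(13), -58))), -1) = Pow(Add(Rational(64, 91), Mul(Mul(-7, 11), Add(1, -58))), -1) = Pow(Add(Rational(64, 91), Mul(-77, -57)), -1) = Pow(Add(Rational(64, 91), 4389), -1) = Pow(Rational(399463, 91), -1) = Rational(91, 399463)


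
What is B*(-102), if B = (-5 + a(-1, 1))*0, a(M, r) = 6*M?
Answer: 0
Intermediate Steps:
B = 0 (B = (-5 + 6*(-1))*0 = (-5 - 6)*0 = -11*0 = 0)
B*(-102) = 0*(-102) = 0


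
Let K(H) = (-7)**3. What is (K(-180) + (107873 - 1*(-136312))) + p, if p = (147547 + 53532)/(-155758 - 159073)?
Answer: 76768819623/314831 ≈ 2.4384e+5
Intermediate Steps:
p = -201079/314831 (p = 201079/(-314831) = 201079*(-1/314831) = -201079/314831 ≈ -0.63869)
K(H) = -343
(K(-180) + (107873 - 1*(-136312))) + p = (-343 + (107873 - 1*(-136312))) - 201079/314831 = (-343 + (107873 + 136312)) - 201079/314831 = (-343 + 244185) - 201079/314831 = 243842 - 201079/314831 = 76768819623/314831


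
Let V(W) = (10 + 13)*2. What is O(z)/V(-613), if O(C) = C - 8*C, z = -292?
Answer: 1022/23 ≈ 44.435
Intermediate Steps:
O(C) = -7*C
V(W) = 46 (V(W) = 23*2 = 46)
O(z)/V(-613) = -7*(-292)/46 = 2044*(1/46) = 1022/23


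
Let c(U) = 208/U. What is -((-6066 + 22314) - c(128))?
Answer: -129971/8 ≈ -16246.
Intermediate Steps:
-((-6066 + 22314) - c(128)) = -((-6066 + 22314) - 208/128) = -(16248 - 208/128) = -(16248 - 1*13/8) = -(16248 - 13/8) = -1*129971/8 = -129971/8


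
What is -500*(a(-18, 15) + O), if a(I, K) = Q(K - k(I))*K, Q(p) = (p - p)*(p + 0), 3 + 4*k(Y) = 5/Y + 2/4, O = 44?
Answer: -22000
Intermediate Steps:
k(Y) = -5/8 + 5/(4*Y) (k(Y) = -¾ + (5/Y + 2/4)/4 = -¾ + (5/Y + 2*(¼))/4 = -¾ + (5/Y + ½)/4 = -¾ + (½ + 5/Y)/4 = -¾ + (⅛ + 5/(4*Y)) = -5/8 + 5/(4*Y))
Q(p) = 0 (Q(p) = 0*p = 0)
a(I, K) = 0 (a(I, K) = 0*K = 0)
-500*(a(-18, 15) + O) = -500*(0 + 44) = -500*44 = -22000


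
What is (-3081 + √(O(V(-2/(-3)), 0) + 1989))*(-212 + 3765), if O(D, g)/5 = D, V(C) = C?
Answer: -10946793 + 3553*√17931/3 ≈ -1.0788e+7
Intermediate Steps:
O(D, g) = 5*D
(-3081 + √(O(V(-2/(-3)), 0) + 1989))*(-212 + 3765) = (-3081 + √(5*(-2/(-3)) + 1989))*(-212 + 3765) = (-3081 + √(5*(-2*(-⅓)) + 1989))*3553 = (-3081 + √(5*(⅔) + 1989))*3553 = (-3081 + √(10/3 + 1989))*3553 = (-3081 + √(5977/3))*3553 = (-3081 + √17931/3)*3553 = -10946793 + 3553*√17931/3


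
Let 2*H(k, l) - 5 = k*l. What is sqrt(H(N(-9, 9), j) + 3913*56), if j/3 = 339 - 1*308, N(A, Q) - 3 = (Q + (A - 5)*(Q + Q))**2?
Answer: sqrt(11860194)/2 ≈ 1721.9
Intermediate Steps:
N(A, Q) = 3 + (Q + 2*Q*(-5 + A))**2 (N(A, Q) = 3 + (Q + (A - 5)*(Q + Q))**2 = 3 + (Q + (-5 + A)*(2*Q))**2 = 3 + (Q + 2*Q*(-5 + A))**2)
j = 93 (j = 3*(339 - 1*308) = 3*(339 - 308) = 3*31 = 93)
H(k, l) = 5/2 + k*l/2 (H(k, l) = 5/2 + (k*l)/2 = 5/2 + k*l/2)
sqrt(H(N(-9, 9), j) + 3913*56) = sqrt((5/2 + (1/2)*(3 + 9**2*(-9 + 2*(-9))**2)*93) + 3913*56) = sqrt((5/2 + (1/2)*(3 + 81*(-9 - 18)**2)*93) + 219128) = sqrt((5/2 + (1/2)*(3 + 81*(-27)**2)*93) + 219128) = sqrt((5/2 + (1/2)*(3 + 81*729)*93) + 219128) = sqrt((5/2 + (1/2)*(3 + 59049)*93) + 219128) = sqrt((5/2 + (1/2)*59052*93) + 219128) = sqrt((5/2 + 2745918) + 219128) = sqrt(5491841/2 + 219128) = sqrt(5930097/2) = sqrt(11860194)/2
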